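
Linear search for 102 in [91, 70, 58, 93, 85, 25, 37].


i=0: 91!=102
i=1: 70!=102
i=2: 58!=102
i=3: 93!=102
i=4: 85!=102
i=5: 25!=102
i=6: 37!=102

Not found, 7 comps


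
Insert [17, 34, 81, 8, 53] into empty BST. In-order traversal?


Insert 17: root
Insert 34: R from 17
Insert 81: R from 17 -> R from 34
Insert 8: L from 17
Insert 53: R from 17 -> R from 34 -> L from 81

In-order: [8, 17, 34, 53, 81]


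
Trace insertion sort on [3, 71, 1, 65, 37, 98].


Initial: [3, 71, 1, 65, 37, 98]
Insert 71: [3, 71, 1, 65, 37, 98]
Insert 1: [1, 3, 71, 65, 37, 98]
Insert 65: [1, 3, 65, 71, 37, 98]
Insert 37: [1, 3, 37, 65, 71, 98]
Insert 98: [1, 3, 37, 65, 71, 98]

Sorted: [1, 3, 37, 65, 71, 98]


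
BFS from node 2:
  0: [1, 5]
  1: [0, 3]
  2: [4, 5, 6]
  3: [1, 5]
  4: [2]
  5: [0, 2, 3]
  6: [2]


Visit 2, enqueue [4, 5, 6]
Visit 4, enqueue []
Visit 5, enqueue [0, 3]
Visit 6, enqueue []
Visit 0, enqueue [1]
Visit 3, enqueue []
Visit 1, enqueue []

BFS order: [2, 4, 5, 6, 0, 3, 1]


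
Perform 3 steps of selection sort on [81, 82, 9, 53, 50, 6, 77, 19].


Initial: [81, 82, 9, 53, 50, 6, 77, 19]
Step 1: min=6 at 5
  Swap: [6, 82, 9, 53, 50, 81, 77, 19]
Step 2: min=9 at 2
  Swap: [6, 9, 82, 53, 50, 81, 77, 19]
Step 3: min=19 at 7
  Swap: [6, 9, 19, 53, 50, 81, 77, 82]

After 3 steps: [6, 9, 19, 53, 50, 81, 77, 82]


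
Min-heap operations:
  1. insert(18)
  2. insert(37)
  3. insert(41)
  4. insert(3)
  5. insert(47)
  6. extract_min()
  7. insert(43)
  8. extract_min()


insert(18) -> [18]
insert(37) -> [18, 37]
insert(41) -> [18, 37, 41]
insert(3) -> [3, 18, 41, 37]
insert(47) -> [3, 18, 41, 37, 47]
extract_min()->3, [18, 37, 41, 47]
insert(43) -> [18, 37, 41, 47, 43]
extract_min()->18, [37, 43, 41, 47]

Final heap: [37, 43, 41, 47]


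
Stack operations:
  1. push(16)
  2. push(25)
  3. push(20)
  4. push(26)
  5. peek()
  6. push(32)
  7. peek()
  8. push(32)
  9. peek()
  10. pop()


push(16) -> [16]
push(25) -> [16, 25]
push(20) -> [16, 25, 20]
push(26) -> [16, 25, 20, 26]
peek()->26
push(32) -> [16, 25, 20, 26, 32]
peek()->32
push(32) -> [16, 25, 20, 26, 32, 32]
peek()->32
pop()->32, [16, 25, 20, 26, 32]

Final stack: [16, 25, 20, 26, 32]


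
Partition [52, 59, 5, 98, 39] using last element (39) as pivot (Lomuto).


Pivot: 39
  5 <= 39: swap -> [5, 59, 52, 98, 39]
Place pivot at 1: [5, 39, 52, 98, 59]

Partitioned: [5, 39, 52, 98, 59]


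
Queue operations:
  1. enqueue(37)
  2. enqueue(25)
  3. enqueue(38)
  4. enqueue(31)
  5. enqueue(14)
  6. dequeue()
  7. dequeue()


enqueue(37) -> [37]
enqueue(25) -> [37, 25]
enqueue(38) -> [37, 25, 38]
enqueue(31) -> [37, 25, 38, 31]
enqueue(14) -> [37, 25, 38, 31, 14]
dequeue()->37, [25, 38, 31, 14]
dequeue()->25, [38, 31, 14]

Final queue: [38, 31, 14]


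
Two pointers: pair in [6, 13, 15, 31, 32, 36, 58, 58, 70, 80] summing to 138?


lo=0(6)+hi=9(80)=86
lo=1(13)+hi=9(80)=93
lo=2(15)+hi=9(80)=95
lo=3(31)+hi=9(80)=111
lo=4(32)+hi=9(80)=112
lo=5(36)+hi=9(80)=116
lo=6(58)+hi=9(80)=138

Yes: 58+80=138


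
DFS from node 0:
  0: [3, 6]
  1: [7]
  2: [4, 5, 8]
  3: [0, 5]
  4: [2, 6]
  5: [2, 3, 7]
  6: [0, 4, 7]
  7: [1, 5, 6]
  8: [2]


Visit 0, push [6, 3]
Visit 3, push [5]
Visit 5, push [7, 2]
Visit 2, push [8, 4]
Visit 4, push [6]
Visit 6, push [7]
Visit 7, push [1]
Visit 1, push []
Visit 8, push []

DFS order: [0, 3, 5, 2, 4, 6, 7, 1, 8]


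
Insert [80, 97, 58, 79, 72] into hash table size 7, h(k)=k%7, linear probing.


Insert 80: h=3 -> slot 3
Insert 97: h=6 -> slot 6
Insert 58: h=2 -> slot 2
Insert 79: h=2, 2 probes -> slot 4
Insert 72: h=2, 3 probes -> slot 5

Table: [None, None, 58, 80, 79, 72, 97]


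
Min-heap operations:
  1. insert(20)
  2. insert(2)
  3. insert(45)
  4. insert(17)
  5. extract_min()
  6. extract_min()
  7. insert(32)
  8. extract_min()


insert(20) -> [20]
insert(2) -> [2, 20]
insert(45) -> [2, 20, 45]
insert(17) -> [2, 17, 45, 20]
extract_min()->2, [17, 20, 45]
extract_min()->17, [20, 45]
insert(32) -> [20, 45, 32]
extract_min()->20, [32, 45]

Final heap: [32, 45]


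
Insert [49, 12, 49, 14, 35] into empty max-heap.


Insert 49: [49]
Insert 12: [49, 12]
Insert 49: [49, 12, 49]
Insert 14: [49, 14, 49, 12]
Insert 35: [49, 35, 49, 12, 14]

Final heap: [49, 35, 49, 12, 14]


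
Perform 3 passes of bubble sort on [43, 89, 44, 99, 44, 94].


Initial: [43, 89, 44, 99, 44, 94]
Pass 1: [43, 44, 89, 44, 94, 99] (3 swaps)
Pass 2: [43, 44, 44, 89, 94, 99] (1 swaps)
Pass 3: [43, 44, 44, 89, 94, 99] (0 swaps)

After 3 passes: [43, 44, 44, 89, 94, 99]


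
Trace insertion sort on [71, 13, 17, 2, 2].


Initial: [71, 13, 17, 2, 2]
Insert 13: [13, 71, 17, 2, 2]
Insert 17: [13, 17, 71, 2, 2]
Insert 2: [2, 13, 17, 71, 2]
Insert 2: [2, 2, 13, 17, 71]

Sorted: [2, 2, 13, 17, 71]


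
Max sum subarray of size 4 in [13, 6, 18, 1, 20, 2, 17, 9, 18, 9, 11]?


[0:4]: 38
[1:5]: 45
[2:6]: 41
[3:7]: 40
[4:8]: 48
[5:9]: 46
[6:10]: 53
[7:11]: 47

Max: 53 at [6:10]


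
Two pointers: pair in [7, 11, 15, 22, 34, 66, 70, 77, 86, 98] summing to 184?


lo=0(7)+hi=9(98)=105
lo=1(11)+hi=9(98)=109
lo=2(15)+hi=9(98)=113
lo=3(22)+hi=9(98)=120
lo=4(34)+hi=9(98)=132
lo=5(66)+hi=9(98)=164
lo=6(70)+hi=9(98)=168
lo=7(77)+hi=9(98)=175
lo=8(86)+hi=9(98)=184

Yes: 86+98=184


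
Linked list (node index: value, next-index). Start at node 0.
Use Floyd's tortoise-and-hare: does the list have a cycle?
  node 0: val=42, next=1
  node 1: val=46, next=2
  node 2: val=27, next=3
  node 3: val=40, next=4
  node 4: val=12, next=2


Floyd's tortoise (slow, +1) and hare (fast, +2):
  init: slow=0, fast=0
  step 1: slow=1, fast=2
  step 2: slow=2, fast=4
  step 3: slow=3, fast=3
  slow == fast at node 3: cycle detected

Cycle: yes


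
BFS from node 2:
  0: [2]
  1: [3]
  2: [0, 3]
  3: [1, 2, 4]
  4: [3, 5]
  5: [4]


Visit 2, enqueue [0, 3]
Visit 0, enqueue []
Visit 3, enqueue [1, 4]
Visit 1, enqueue []
Visit 4, enqueue [5]
Visit 5, enqueue []

BFS order: [2, 0, 3, 1, 4, 5]


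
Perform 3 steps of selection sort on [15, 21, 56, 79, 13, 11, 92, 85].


Initial: [15, 21, 56, 79, 13, 11, 92, 85]
Step 1: min=11 at 5
  Swap: [11, 21, 56, 79, 13, 15, 92, 85]
Step 2: min=13 at 4
  Swap: [11, 13, 56, 79, 21, 15, 92, 85]
Step 3: min=15 at 5
  Swap: [11, 13, 15, 79, 21, 56, 92, 85]

After 3 steps: [11, 13, 15, 79, 21, 56, 92, 85]


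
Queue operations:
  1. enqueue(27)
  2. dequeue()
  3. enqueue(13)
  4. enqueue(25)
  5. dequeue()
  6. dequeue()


enqueue(27) -> [27]
dequeue()->27, []
enqueue(13) -> [13]
enqueue(25) -> [13, 25]
dequeue()->13, [25]
dequeue()->25, []

Final queue: []


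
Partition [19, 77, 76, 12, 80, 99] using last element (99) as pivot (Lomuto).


Pivot: 99
  19 <= 99: advance i (no swap)
  77 <= 99: advance i (no swap)
  76 <= 99: advance i (no swap)
  12 <= 99: advance i (no swap)
  80 <= 99: advance i (no swap)
Place pivot at 5: [19, 77, 76, 12, 80, 99]

Partitioned: [19, 77, 76, 12, 80, 99]


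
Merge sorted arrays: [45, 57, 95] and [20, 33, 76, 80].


Take 20 from B
Take 33 from B
Take 45 from A
Take 57 from A
Take 76 from B
Take 80 from B

Merged: [20, 33, 45, 57, 76, 80, 95]


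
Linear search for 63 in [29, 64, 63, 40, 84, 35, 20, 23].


i=0: 29!=63
i=1: 64!=63
i=2: 63==63 found!

Found at 2, 3 comps


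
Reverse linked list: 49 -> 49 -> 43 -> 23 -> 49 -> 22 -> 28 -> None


Step 1: curr=49, set curr.next=prev(None) | reversed so far: 49
Step 2: curr=49, set curr.next=prev(49) | reversed so far: 49 -> 49
Step 3: curr=43, set curr.next=prev(49) | reversed so far: 43 -> 49 -> 49
Step 4: curr=23, set curr.next=prev(43) | reversed so far: 23 -> 43 -> 49 -> 49
Step 5: curr=49, set curr.next=prev(23) | reversed so far: 49 -> 23 -> 43 -> 49 -> 49
Step 6: curr=22, set curr.next=prev(49) | reversed so far: 22 -> 49 -> 23 -> 43 -> 49 -> 49
Step 7: curr=28, set curr.next=prev(22) | reversed so far: 28 -> 22 -> 49 -> 23 -> 43 -> 49 -> 49

28 -> 22 -> 49 -> 23 -> 43 -> 49 -> 49 -> None


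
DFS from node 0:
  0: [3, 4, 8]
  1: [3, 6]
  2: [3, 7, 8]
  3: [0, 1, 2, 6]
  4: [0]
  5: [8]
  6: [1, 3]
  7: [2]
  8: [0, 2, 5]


Visit 0, push [8, 4, 3]
Visit 3, push [6, 2, 1]
Visit 1, push [6]
Visit 6, push []
Visit 2, push [8, 7]
Visit 7, push []
Visit 8, push [5]
Visit 5, push []
Visit 4, push []

DFS order: [0, 3, 1, 6, 2, 7, 8, 5, 4]


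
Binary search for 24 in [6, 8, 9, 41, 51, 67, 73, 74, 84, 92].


Step 1: lo=0, hi=9, mid=4, val=51
Step 2: lo=0, hi=3, mid=1, val=8
Step 3: lo=2, hi=3, mid=2, val=9
Step 4: lo=3, hi=3, mid=3, val=41

Not found


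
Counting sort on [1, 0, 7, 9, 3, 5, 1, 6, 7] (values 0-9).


Input: [1, 0, 7, 9, 3, 5, 1, 6, 7]
Counts: [1, 2, 0, 1, 0, 1, 1, 2, 0, 1]

Sorted: [0, 1, 1, 3, 5, 6, 7, 7, 9]


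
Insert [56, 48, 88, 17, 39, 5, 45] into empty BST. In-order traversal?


Insert 56: root
Insert 48: L from 56
Insert 88: R from 56
Insert 17: L from 56 -> L from 48
Insert 39: L from 56 -> L from 48 -> R from 17
Insert 5: L from 56 -> L from 48 -> L from 17
Insert 45: L from 56 -> L from 48 -> R from 17 -> R from 39

In-order: [5, 17, 39, 45, 48, 56, 88]


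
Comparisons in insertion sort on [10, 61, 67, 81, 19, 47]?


Algorithm: insertion sort
Input: [10, 61, 67, 81, 19, 47]
Sorted: [10, 19, 47, 61, 67, 81]

11


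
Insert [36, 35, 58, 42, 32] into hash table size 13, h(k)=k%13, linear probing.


Insert 36: h=10 -> slot 10
Insert 35: h=9 -> slot 9
Insert 58: h=6 -> slot 6
Insert 42: h=3 -> slot 3
Insert 32: h=6, 1 probes -> slot 7

Table: [None, None, None, 42, None, None, 58, 32, None, 35, 36, None, None]


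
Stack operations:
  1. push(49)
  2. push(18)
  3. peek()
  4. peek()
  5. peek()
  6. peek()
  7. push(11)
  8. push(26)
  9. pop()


push(49) -> [49]
push(18) -> [49, 18]
peek()->18
peek()->18
peek()->18
peek()->18
push(11) -> [49, 18, 11]
push(26) -> [49, 18, 11, 26]
pop()->26, [49, 18, 11]

Final stack: [49, 18, 11]


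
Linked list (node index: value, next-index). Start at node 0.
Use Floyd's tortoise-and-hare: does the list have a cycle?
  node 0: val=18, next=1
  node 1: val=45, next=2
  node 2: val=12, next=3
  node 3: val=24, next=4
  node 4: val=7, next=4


Floyd's tortoise (slow, +1) and hare (fast, +2):
  init: slow=0, fast=0
  step 1: slow=1, fast=2
  step 2: slow=2, fast=4
  step 3: slow=3, fast=4
  step 4: slow=4, fast=4
  slow == fast at node 4: cycle detected

Cycle: yes


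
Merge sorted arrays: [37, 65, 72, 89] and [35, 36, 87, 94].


Take 35 from B
Take 36 from B
Take 37 from A
Take 65 from A
Take 72 from A
Take 87 from B
Take 89 from A

Merged: [35, 36, 37, 65, 72, 87, 89, 94]


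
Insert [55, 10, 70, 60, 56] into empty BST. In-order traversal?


Insert 55: root
Insert 10: L from 55
Insert 70: R from 55
Insert 60: R from 55 -> L from 70
Insert 56: R from 55 -> L from 70 -> L from 60

In-order: [10, 55, 56, 60, 70]


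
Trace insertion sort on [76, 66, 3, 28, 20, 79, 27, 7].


Initial: [76, 66, 3, 28, 20, 79, 27, 7]
Insert 66: [66, 76, 3, 28, 20, 79, 27, 7]
Insert 3: [3, 66, 76, 28, 20, 79, 27, 7]
Insert 28: [3, 28, 66, 76, 20, 79, 27, 7]
Insert 20: [3, 20, 28, 66, 76, 79, 27, 7]
Insert 79: [3, 20, 28, 66, 76, 79, 27, 7]
Insert 27: [3, 20, 27, 28, 66, 76, 79, 7]
Insert 7: [3, 7, 20, 27, 28, 66, 76, 79]

Sorted: [3, 7, 20, 27, 28, 66, 76, 79]


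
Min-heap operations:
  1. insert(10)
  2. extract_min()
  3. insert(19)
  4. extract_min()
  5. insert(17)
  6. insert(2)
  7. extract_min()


insert(10) -> [10]
extract_min()->10, []
insert(19) -> [19]
extract_min()->19, []
insert(17) -> [17]
insert(2) -> [2, 17]
extract_min()->2, [17]

Final heap: [17]


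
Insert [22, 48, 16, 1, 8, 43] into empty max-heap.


Insert 22: [22]
Insert 48: [48, 22]
Insert 16: [48, 22, 16]
Insert 1: [48, 22, 16, 1]
Insert 8: [48, 22, 16, 1, 8]
Insert 43: [48, 22, 43, 1, 8, 16]

Final heap: [48, 22, 43, 1, 8, 16]


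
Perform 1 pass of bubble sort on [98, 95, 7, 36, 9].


Initial: [98, 95, 7, 36, 9]
Pass 1: [95, 7, 36, 9, 98] (4 swaps)

After 1 pass: [95, 7, 36, 9, 98]


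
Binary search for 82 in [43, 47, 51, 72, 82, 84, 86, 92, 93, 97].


Step 1: lo=0, hi=9, mid=4, val=82

Found at index 4


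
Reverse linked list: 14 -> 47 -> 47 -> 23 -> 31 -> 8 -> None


Step 1: curr=14, set curr.next=prev(None) | reversed so far: 14
Step 2: curr=47, set curr.next=prev(14) | reversed so far: 47 -> 14
Step 3: curr=47, set curr.next=prev(47) | reversed so far: 47 -> 47 -> 14
Step 4: curr=23, set curr.next=prev(47) | reversed so far: 23 -> 47 -> 47 -> 14
Step 5: curr=31, set curr.next=prev(23) | reversed so far: 31 -> 23 -> 47 -> 47 -> 14
Step 6: curr=8, set curr.next=prev(31) | reversed so far: 8 -> 31 -> 23 -> 47 -> 47 -> 14

8 -> 31 -> 23 -> 47 -> 47 -> 14 -> None


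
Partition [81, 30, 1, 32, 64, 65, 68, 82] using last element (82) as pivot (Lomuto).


Pivot: 82
  81 <= 82: advance i (no swap)
  30 <= 82: advance i (no swap)
  1 <= 82: advance i (no swap)
  32 <= 82: advance i (no swap)
  64 <= 82: advance i (no swap)
  65 <= 82: advance i (no swap)
  68 <= 82: advance i (no swap)
Place pivot at 7: [81, 30, 1, 32, 64, 65, 68, 82]

Partitioned: [81, 30, 1, 32, 64, 65, 68, 82]


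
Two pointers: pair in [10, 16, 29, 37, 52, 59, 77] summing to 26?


lo=0(10)+hi=6(77)=87
lo=0(10)+hi=5(59)=69
lo=0(10)+hi=4(52)=62
lo=0(10)+hi=3(37)=47
lo=0(10)+hi=2(29)=39
lo=0(10)+hi=1(16)=26

Yes: 10+16=26


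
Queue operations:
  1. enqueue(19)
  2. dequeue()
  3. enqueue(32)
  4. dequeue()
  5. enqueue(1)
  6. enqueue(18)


enqueue(19) -> [19]
dequeue()->19, []
enqueue(32) -> [32]
dequeue()->32, []
enqueue(1) -> [1]
enqueue(18) -> [1, 18]

Final queue: [1, 18]


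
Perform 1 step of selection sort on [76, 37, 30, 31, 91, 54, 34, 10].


Initial: [76, 37, 30, 31, 91, 54, 34, 10]
Step 1: min=10 at 7
  Swap: [10, 37, 30, 31, 91, 54, 34, 76]

After 1 step: [10, 37, 30, 31, 91, 54, 34, 76]


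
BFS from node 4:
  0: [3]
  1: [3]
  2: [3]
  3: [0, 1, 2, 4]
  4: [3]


Visit 4, enqueue [3]
Visit 3, enqueue [0, 1, 2]
Visit 0, enqueue []
Visit 1, enqueue []
Visit 2, enqueue []

BFS order: [4, 3, 0, 1, 2]


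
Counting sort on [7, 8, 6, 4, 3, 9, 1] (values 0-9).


Input: [7, 8, 6, 4, 3, 9, 1]
Counts: [0, 1, 0, 1, 1, 0, 1, 1, 1, 1]

Sorted: [1, 3, 4, 6, 7, 8, 9]


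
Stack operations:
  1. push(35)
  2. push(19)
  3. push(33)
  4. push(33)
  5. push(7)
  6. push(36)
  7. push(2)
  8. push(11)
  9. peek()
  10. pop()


push(35) -> [35]
push(19) -> [35, 19]
push(33) -> [35, 19, 33]
push(33) -> [35, 19, 33, 33]
push(7) -> [35, 19, 33, 33, 7]
push(36) -> [35, 19, 33, 33, 7, 36]
push(2) -> [35, 19, 33, 33, 7, 36, 2]
push(11) -> [35, 19, 33, 33, 7, 36, 2, 11]
peek()->11
pop()->11, [35, 19, 33, 33, 7, 36, 2]

Final stack: [35, 19, 33, 33, 7, 36, 2]


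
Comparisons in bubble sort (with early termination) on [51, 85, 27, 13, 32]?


Algorithm: bubble sort (with early termination)
Input: [51, 85, 27, 13, 32]
Sorted: [13, 27, 32, 51, 85]

10


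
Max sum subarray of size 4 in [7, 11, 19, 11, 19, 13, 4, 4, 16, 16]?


[0:4]: 48
[1:5]: 60
[2:6]: 62
[3:7]: 47
[4:8]: 40
[5:9]: 37
[6:10]: 40

Max: 62 at [2:6]


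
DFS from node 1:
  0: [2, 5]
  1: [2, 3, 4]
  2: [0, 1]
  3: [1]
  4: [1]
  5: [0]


Visit 1, push [4, 3, 2]
Visit 2, push [0]
Visit 0, push [5]
Visit 5, push []
Visit 3, push []
Visit 4, push []

DFS order: [1, 2, 0, 5, 3, 4]


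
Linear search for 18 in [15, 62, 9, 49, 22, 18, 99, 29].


i=0: 15!=18
i=1: 62!=18
i=2: 9!=18
i=3: 49!=18
i=4: 22!=18
i=5: 18==18 found!

Found at 5, 6 comps


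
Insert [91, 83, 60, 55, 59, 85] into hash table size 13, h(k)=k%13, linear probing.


Insert 91: h=0 -> slot 0
Insert 83: h=5 -> slot 5
Insert 60: h=8 -> slot 8
Insert 55: h=3 -> slot 3
Insert 59: h=7 -> slot 7
Insert 85: h=7, 2 probes -> slot 9

Table: [91, None, None, 55, None, 83, None, 59, 60, 85, None, None, None]


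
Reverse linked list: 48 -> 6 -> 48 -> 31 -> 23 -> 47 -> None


Step 1: curr=48, set curr.next=prev(None) | reversed so far: 48
Step 2: curr=6, set curr.next=prev(48) | reversed so far: 6 -> 48
Step 3: curr=48, set curr.next=prev(6) | reversed so far: 48 -> 6 -> 48
Step 4: curr=31, set curr.next=prev(48) | reversed so far: 31 -> 48 -> 6 -> 48
Step 5: curr=23, set curr.next=prev(31) | reversed so far: 23 -> 31 -> 48 -> 6 -> 48
Step 6: curr=47, set curr.next=prev(23) | reversed so far: 47 -> 23 -> 31 -> 48 -> 6 -> 48

47 -> 23 -> 31 -> 48 -> 6 -> 48 -> None


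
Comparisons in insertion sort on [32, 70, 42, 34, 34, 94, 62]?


Algorithm: insertion sort
Input: [32, 70, 42, 34, 34, 94, 62]
Sorted: [32, 34, 34, 42, 62, 70, 94]

13


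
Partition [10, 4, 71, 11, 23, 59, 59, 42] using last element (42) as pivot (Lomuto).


Pivot: 42
  10 <= 42: advance i (no swap)
  4 <= 42: advance i (no swap)
  11 <= 42: swap -> [10, 4, 11, 71, 23, 59, 59, 42]
  23 <= 42: swap -> [10, 4, 11, 23, 71, 59, 59, 42]
Place pivot at 4: [10, 4, 11, 23, 42, 59, 59, 71]

Partitioned: [10, 4, 11, 23, 42, 59, 59, 71]


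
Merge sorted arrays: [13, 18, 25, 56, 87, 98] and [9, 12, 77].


Take 9 from B
Take 12 from B
Take 13 from A
Take 18 from A
Take 25 from A
Take 56 from A
Take 77 from B

Merged: [9, 12, 13, 18, 25, 56, 77, 87, 98]


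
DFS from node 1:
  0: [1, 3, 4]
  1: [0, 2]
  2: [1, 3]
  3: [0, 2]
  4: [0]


Visit 1, push [2, 0]
Visit 0, push [4, 3]
Visit 3, push [2]
Visit 2, push []
Visit 4, push []

DFS order: [1, 0, 3, 2, 4]


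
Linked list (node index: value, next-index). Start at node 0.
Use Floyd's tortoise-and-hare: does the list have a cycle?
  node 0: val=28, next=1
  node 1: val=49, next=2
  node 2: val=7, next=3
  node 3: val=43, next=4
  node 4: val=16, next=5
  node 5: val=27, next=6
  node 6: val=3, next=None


Floyd's tortoise (slow, +1) and hare (fast, +2):
  init: slow=0, fast=0
  step 1: slow=1, fast=2
  step 2: slow=2, fast=4
  step 3: slow=3, fast=6
  step 4: fast -> None, no cycle

Cycle: no


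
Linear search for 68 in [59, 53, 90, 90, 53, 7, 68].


i=0: 59!=68
i=1: 53!=68
i=2: 90!=68
i=3: 90!=68
i=4: 53!=68
i=5: 7!=68
i=6: 68==68 found!

Found at 6, 7 comps


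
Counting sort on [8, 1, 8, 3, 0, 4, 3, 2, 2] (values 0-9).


Input: [8, 1, 8, 3, 0, 4, 3, 2, 2]
Counts: [1, 1, 2, 2, 1, 0, 0, 0, 2, 0]

Sorted: [0, 1, 2, 2, 3, 3, 4, 8, 8]


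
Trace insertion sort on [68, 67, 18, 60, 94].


Initial: [68, 67, 18, 60, 94]
Insert 67: [67, 68, 18, 60, 94]
Insert 18: [18, 67, 68, 60, 94]
Insert 60: [18, 60, 67, 68, 94]
Insert 94: [18, 60, 67, 68, 94]

Sorted: [18, 60, 67, 68, 94]


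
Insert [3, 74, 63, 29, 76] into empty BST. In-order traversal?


Insert 3: root
Insert 74: R from 3
Insert 63: R from 3 -> L from 74
Insert 29: R from 3 -> L from 74 -> L from 63
Insert 76: R from 3 -> R from 74

In-order: [3, 29, 63, 74, 76]


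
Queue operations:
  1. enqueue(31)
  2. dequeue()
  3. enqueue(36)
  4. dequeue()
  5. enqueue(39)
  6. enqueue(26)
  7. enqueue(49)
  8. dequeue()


enqueue(31) -> [31]
dequeue()->31, []
enqueue(36) -> [36]
dequeue()->36, []
enqueue(39) -> [39]
enqueue(26) -> [39, 26]
enqueue(49) -> [39, 26, 49]
dequeue()->39, [26, 49]

Final queue: [26, 49]


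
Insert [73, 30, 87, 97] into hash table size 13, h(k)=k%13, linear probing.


Insert 73: h=8 -> slot 8
Insert 30: h=4 -> slot 4
Insert 87: h=9 -> slot 9
Insert 97: h=6 -> slot 6

Table: [None, None, None, None, 30, None, 97, None, 73, 87, None, None, None]


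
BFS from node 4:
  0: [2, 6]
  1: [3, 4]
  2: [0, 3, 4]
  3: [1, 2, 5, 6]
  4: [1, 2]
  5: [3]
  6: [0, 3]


Visit 4, enqueue [1, 2]
Visit 1, enqueue [3]
Visit 2, enqueue [0]
Visit 3, enqueue [5, 6]
Visit 0, enqueue []
Visit 5, enqueue []
Visit 6, enqueue []

BFS order: [4, 1, 2, 3, 0, 5, 6]


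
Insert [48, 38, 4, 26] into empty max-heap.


Insert 48: [48]
Insert 38: [48, 38]
Insert 4: [48, 38, 4]
Insert 26: [48, 38, 4, 26]

Final heap: [48, 38, 4, 26]


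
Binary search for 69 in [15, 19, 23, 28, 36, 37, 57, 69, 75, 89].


Step 1: lo=0, hi=9, mid=4, val=36
Step 2: lo=5, hi=9, mid=7, val=69

Found at index 7


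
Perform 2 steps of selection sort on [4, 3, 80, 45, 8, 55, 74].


Initial: [4, 3, 80, 45, 8, 55, 74]
Step 1: min=3 at 1
  Swap: [3, 4, 80, 45, 8, 55, 74]
Step 2: min=4 at 1
  Swap: [3, 4, 80, 45, 8, 55, 74]

After 2 steps: [3, 4, 80, 45, 8, 55, 74]


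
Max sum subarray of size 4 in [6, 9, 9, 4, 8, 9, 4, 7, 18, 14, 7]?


[0:4]: 28
[1:5]: 30
[2:6]: 30
[3:7]: 25
[4:8]: 28
[5:9]: 38
[6:10]: 43
[7:11]: 46

Max: 46 at [7:11]


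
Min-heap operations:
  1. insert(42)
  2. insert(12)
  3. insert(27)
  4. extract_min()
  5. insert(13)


insert(42) -> [42]
insert(12) -> [12, 42]
insert(27) -> [12, 42, 27]
extract_min()->12, [27, 42]
insert(13) -> [13, 42, 27]

Final heap: [13, 42, 27]


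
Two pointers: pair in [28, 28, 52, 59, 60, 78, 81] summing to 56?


lo=0(28)+hi=6(81)=109
lo=0(28)+hi=5(78)=106
lo=0(28)+hi=4(60)=88
lo=0(28)+hi=3(59)=87
lo=0(28)+hi=2(52)=80
lo=0(28)+hi=1(28)=56

Yes: 28+28=56


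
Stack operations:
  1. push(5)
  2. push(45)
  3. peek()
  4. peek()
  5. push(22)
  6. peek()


push(5) -> [5]
push(45) -> [5, 45]
peek()->45
peek()->45
push(22) -> [5, 45, 22]
peek()->22

Final stack: [5, 45, 22]


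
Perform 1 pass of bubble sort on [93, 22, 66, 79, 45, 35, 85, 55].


Initial: [93, 22, 66, 79, 45, 35, 85, 55]
Pass 1: [22, 66, 79, 45, 35, 85, 55, 93] (7 swaps)

After 1 pass: [22, 66, 79, 45, 35, 85, 55, 93]


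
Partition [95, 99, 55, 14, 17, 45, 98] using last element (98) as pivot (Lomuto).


Pivot: 98
  95 <= 98: advance i (no swap)
  55 <= 98: swap -> [95, 55, 99, 14, 17, 45, 98]
  14 <= 98: swap -> [95, 55, 14, 99, 17, 45, 98]
  17 <= 98: swap -> [95, 55, 14, 17, 99, 45, 98]
  45 <= 98: swap -> [95, 55, 14, 17, 45, 99, 98]
Place pivot at 5: [95, 55, 14, 17, 45, 98, 99]

Partitioned: [95, 55, 14, 17, 45, 98, 99]


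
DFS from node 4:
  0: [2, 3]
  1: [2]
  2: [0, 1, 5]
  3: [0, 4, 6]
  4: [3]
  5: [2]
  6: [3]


Visit 4, push [3]
Visit 3, push [6, 0]
Visit 0, push [2]
Visit 2, push [5, 1]
Visit 1, push []
Visit 5, push []
Visit 6, push []

DFS order: [4, 3, 0, 2, 1, 5, 6]


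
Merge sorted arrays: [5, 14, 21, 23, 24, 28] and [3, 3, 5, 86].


Take 3 from B
Take 3 from B
Take 5 from A
Take 5 from B
Take 14 from A
Take 21 from A
Take 23 from A
Take 24 from A
Take 28 from A

Merged: [3, 3, 5, 5, 14, 21, 23, 24, 28, 86]


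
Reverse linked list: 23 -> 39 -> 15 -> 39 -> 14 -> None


Step 1: curr=23, set curr.next=prev(None) | reversed so far: 23
Step 2: curr=39, set curr.next=prev(23) | reversed so far: 39 -> 23
Step 3: curr=15, set curr.next=prev(39) | reversed so far: 15 -> 39 -> 23
Step 4: curr=39, set curr.next=prev(15) | reversed so far: 39 -> 15 -> 39 -> 23
Step 5: curr=14, set curr.next=prev(39) | reversed so far: 14 -> 39 -> 15 -> 39 -> 23

14 -> 39 -> 15 -> 39 -> 23 -> None


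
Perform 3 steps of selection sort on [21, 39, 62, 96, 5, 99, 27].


Initial: [21, 39, 62, 96, 5, 99, 27]
Step 1: min=5 at 4
  Swap: [5, 39, 62, 96, 21, 99, 27]
Step 2: min=21 at 4
  Swap: [5, 21, 62, 96, 39, 99, 27]
Step 3: min=27 at 6
  Swap: [5, 21, 27, 96, 39, 99, 62]

After 3 steps: [5, 21, 27, 96, 39, 99, 62]


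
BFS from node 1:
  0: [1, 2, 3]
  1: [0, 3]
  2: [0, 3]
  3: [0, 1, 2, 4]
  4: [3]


Visit 1, enqueue [0, 3]
Visit 0, enqueue [2]
Visit 3, enqueue [4]
Visit 2, enqueue []
Visit 4, enqueue []

BFS order: [1, 0, 3, 2, 4]


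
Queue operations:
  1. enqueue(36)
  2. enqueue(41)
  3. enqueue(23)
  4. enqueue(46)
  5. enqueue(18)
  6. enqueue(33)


enqueue(36) -> [36]
enqueue(41) -> [36, 41]
enqueue(23) -> [36, 41, 23]
enqueue(46) -> [36, 41, 23, 46]
enqueue(18) -> [36, 41, 23, 46, 18]
enqueue(33) -> [36, 41, 23, 46, 18, 33]

Final queue: [36, 41, 23, 46, 18, 33]


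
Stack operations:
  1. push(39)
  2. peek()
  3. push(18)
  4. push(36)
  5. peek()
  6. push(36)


push(39) -> [39]
peek()->39
push(18) -> [39, 18]
push(36) -> [39, 18, 36]
peek()->36
push(36) -> [39, 18, 36, 36]

Final stack: [39, 18, 36, 36]


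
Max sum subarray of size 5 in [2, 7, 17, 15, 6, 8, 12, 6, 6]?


[0:5]: 47
[1:6]: 53
[2:7]: 58
[3:8]: 47
[4:9]: 38

Max: 58 at [2:7]


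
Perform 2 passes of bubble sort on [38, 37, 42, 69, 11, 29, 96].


Initial: [38, 37, 42, 69, 11, 29, 96]
Pass 1: [37, 38, 42, 11, 29, 69, 96] (3 swaps)
Pass 2: [37, 38, 11, 29, 42, 69, 96] (2 swaps)

After 2 passes: [37, 38, 11, 29, 42, 69, 96]


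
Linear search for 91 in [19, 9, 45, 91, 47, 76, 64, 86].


i=0: 19!=91
i=1: 9!=91
i=2: 45!=91
i=3: 91==91 found!

Found at 3, 4 comps


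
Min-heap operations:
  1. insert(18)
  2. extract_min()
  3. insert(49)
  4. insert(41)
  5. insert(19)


insert(18) -> [18]
extract_min()->18, []
insert(49) -> [49]
insert(41) -> [41, 49]
insert(19) -> [19, 49, 41]

Final heap: [19, 49, 41]


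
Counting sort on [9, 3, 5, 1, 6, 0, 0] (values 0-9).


Input: [9, 3, 5, 1, 6, 0, 0]
Counts: [2, 1, 0, 1, 0, 1, 1, 0, 0, 1]

Sorted: [0, 0, 1, 3, 5, 6, 9]


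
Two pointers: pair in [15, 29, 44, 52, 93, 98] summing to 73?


lo=0(15)+hi=5(98)=113
lo=0(15)+hi=4(93)=108
lo=0(15)+hi=3(52)=67
lo=1(29)+hi=3(52)=81
lo=1(29)+hi=2(44)=73

Yes: 29+44=73


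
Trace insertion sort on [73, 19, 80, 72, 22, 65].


Initial: [73, 19, 80, 72, 22, 65]
Insert 19: [19, 73, 80, 72, 22, 65]
Insert 80: [19, 73, 80, 72, 22, 65]
Insert 72: [19, 72, 73, 80, 22, 65]
Insert 22: [19, 22, 72, 73, 80, 65]
Insert 65: [19, 22, 65, 72, 73, 80]

Sorted: [19, 22, 65, 72, 73, 80]


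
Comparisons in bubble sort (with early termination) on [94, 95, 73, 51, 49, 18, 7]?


Algorithm: bubble sort (with early termination)
Input: [94, 95, 73, 51, 49, 18, 7]
Sorted: [7, 18, 49, 51, 73, 94, 95]

21


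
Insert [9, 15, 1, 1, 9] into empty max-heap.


Insert 9: [9]
Insert 15: [15, 9]
Insert 1: [15, 9, 1]
Insert 1: [15, 9, 1, 1]
Insert 9: [15, 9, 1, 1, 9]

Final heap: [15, 9, 1, 1, 9]


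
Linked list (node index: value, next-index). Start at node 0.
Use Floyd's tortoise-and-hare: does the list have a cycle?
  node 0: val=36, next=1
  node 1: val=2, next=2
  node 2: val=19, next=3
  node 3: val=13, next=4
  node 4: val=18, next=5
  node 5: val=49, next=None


Floyd's tortoise (slow, +1) and hare (fast, +2):
  init: slow=0, fast=0
  step 1: slow=1, fast=2
  step 2: slow=2, fast=4
  step 3: fast 4->5->None, no cycle

Cycle: no


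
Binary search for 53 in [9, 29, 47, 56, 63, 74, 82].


Step 1: lo=0, hi=6, mid=3, val=56
Step 2: lo=0, hi=2, mid=1, val=29
Step 3: lo=2, hi=2, mid=2, val=47

Not found


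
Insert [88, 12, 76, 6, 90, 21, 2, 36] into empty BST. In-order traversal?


Insert 88: root
Insert 12: L from 88
Insert 76: L from 88 -> R from 12
Insert 6: L from 88 -> L from 12
Insert 90: R from 88
Insert 21: L from 88 -> R from 12 -> L from 76
Insert 2: L from 88 -> L from 12 -> L from 6
Insert 36: L from 88 -> R from 12 -> L from 76 -> R from 21

In-order: [2, 6, 12, 21, 36, 76, 88, 90]


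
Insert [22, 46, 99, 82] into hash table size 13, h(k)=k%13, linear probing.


Insert 22: h=9 -> slot 9
Insert 46: h=7 -> slot 7
Insert 99: h=8 -> slot 8
Insert 82: h=4 -> slot 4

Table: [None, None, None, None, 82, None, None, 46, 99, 22, None, None, None]


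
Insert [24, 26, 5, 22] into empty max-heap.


Insert 24: [24]
Insert 26: [26, 24]
Insert 5: [26, 24, 5]
Insert 22: [26, 24, 5, 22]

Final heap: [26, 24, 5, 22]


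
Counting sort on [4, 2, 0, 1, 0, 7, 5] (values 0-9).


Input: [4, 2, 0, 1, 0, 7, 5]
Counts: [2, 1, 1, 0, 1, 1, 0, 1, 0, 0]

Sorted: [0, 0, 1, 2, 4, 5, 7]


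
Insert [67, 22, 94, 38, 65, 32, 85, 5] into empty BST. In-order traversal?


Insert 67: root
Insert 22: L from 67
Insert 94: R from 67
Insert 38: L from 67 -> R from 22
Insert 65: L from 67 -> R from 22 -> R from 38
Insert 32: L from 67 -> R from 22 -> L from 38
Insert 85: R from 67 -> L from 94
Insert 5: L from 67 -> L from 22

In-order: [5, 22, 32, 38, 65, 67, 85, 94]


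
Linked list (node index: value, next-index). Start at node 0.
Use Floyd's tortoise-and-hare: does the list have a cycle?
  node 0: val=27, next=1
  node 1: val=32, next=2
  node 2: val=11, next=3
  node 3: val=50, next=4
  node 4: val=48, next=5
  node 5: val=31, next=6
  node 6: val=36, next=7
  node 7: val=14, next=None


Floyd's tortoise (slow, +1) and hare (fast, +2):
  init: slow=0, fast=0
  step 1: slow=1, fast=2
  step 2: slow=2, fast=4
  step 3: slow=3, fast=6
  step 4: fast 6->7->None, no cycle

Cycle: no


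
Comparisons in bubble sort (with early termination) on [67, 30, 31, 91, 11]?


Algorithm: bubble sort (with early termination)
Input: [67, 30, 31, 91, 11]
Sorted: [11, 30, 31, 67, 91]

10


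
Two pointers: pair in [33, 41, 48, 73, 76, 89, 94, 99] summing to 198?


lo=0(33)+hi=7(99)=132
lo=1(41)+hi=7(99)=140
lo=2(48)+hi=7(99)=147
lo=3(73)+hi=7(99)=172
lo=4(76)+hi=7(99)=175
lo=5(89)+hi=7(99)=188
lo=6(94)+hi=7(99)=193

No pair found


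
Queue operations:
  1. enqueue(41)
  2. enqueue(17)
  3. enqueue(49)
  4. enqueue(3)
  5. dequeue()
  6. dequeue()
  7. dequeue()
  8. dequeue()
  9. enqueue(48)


enqueue(41) -> [41]
enqueue(17) -> [41, 17]
enqueue(49) -> [41, 17, 49]
enqueue(3) -> [41, 17, 49, 3]
dequeue()->41, [17, 49, 3]
dequeue()->17, [49, 3]
dequeue()->49, [3]
dequeue()->3, []
enqueue(48) -> [48]

Final queue: [48]


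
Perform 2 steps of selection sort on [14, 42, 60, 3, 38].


Initial: [14, 42, 60, 3, 38]
Step 1: min=3 at 3
  Swap: [3, 42, 60, 14, 38]
Step 2: min=14 at 3
  Swap: [3, 14, 60, 42, 38]

After 2 steps: [3, 14, 60, 42, 38]


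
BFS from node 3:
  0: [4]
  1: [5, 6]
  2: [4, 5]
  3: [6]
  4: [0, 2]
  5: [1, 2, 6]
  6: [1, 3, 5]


Visit 3, enqueue [6]
Visit 6, enqueue [1, 5]
Visit 1, enqueue []
Visit 5, enqueue [2]
Visit 2, enqueue [4]
Visit 4, enqueue [0]
Visit 0, enqueue []

BFS order: [3, 6, 1, 5, 2, 4, 0]


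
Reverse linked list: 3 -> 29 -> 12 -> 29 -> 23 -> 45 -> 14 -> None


Step 1: curr=3, set curr.next=prev(None) | reversed so far: 3
Step 2: curr=29, set curr.next=prev(3) | reversed so far: 29 -> 3
Step 3: curr=12, set curr.next=prev(29) | reversed so far: 12 -> 29 -> 3
Step 4: curr=29, set curr.next=prev(12) | reversed so far: 29 -> 12 -> 29 -> 3
Step 5: curr=23, set curr.next=prev(29) | reversed so far: 23 -> 29 -> 12 -> 29 -> 3
Step 6: curr=45, set curr.next=prev(23) | reversed so far: 45 -> 23 -> 29 -> 12 -> 29 -> 3
Step 7: curr=14, set curr.next=prev(45) | reversed so far: 14 -> 45 -> 23 -> 29 -> 12 -> 29 -> 3

14 -> 45 -> 23 -> 29 -> 12 -> 29 -> 3 -> None


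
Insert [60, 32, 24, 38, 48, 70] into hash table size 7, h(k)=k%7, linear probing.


Insert 60: h=4 -> slot 4
Insert 32: h=4, 1 probes -> slot 5
Insert 24: h=3 -> slot 3
Insert 38: h=3, 3 probes -> slot 6
Insert 48: h=6, 1 probes -> slot 0
Insert 70: h=0, 1 probes -> slot 1

Table: [48, 70, None, 24, 60, 32, 38]


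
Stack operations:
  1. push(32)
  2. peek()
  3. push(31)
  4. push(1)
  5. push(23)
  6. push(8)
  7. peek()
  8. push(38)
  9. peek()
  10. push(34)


push(32) -> [32]
peek()->32
push(31) -> [32, 31]
push(1) -> [32, 31, 1]
push(23) -> [32, 31, 1, 23]
push(8) -> [32, 31, 1, 23, 8]
peek()->8
push(38) -> [32, 31, 1, 23, 8, 38]
peek()->38
push(34) -> [32, 31, 1, 23, 8, 38, 34]

Final stack: [32, 31, 1, 23, 8, 38, 34]


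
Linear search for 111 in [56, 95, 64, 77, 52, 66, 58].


i=0: 56!=111
i=1: 95!=111
i=2: 64!=111
i=3: 77!=111
i=4: 52!=111
i=5: 66!=111
i=6: 58!=111

Not found, 7 comps


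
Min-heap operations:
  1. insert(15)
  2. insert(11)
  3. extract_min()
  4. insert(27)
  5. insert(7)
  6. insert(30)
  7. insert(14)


insert(15) -> [15]
insert(11) -> [11, 15]
extract_min()->11, [15]
insert(27) -> [15, 27]
insert(7) -> [7, 27, 15]
insert(30) -> [7, 27, 15, 30]
insert(14) -> [7, 14, 15, 30, 27]

Final heap: [7, 14, 15, 30, 27]


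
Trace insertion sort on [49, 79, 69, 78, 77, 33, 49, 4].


Initial: [49, 79, 69, 78, 77, 33, 49, 4]
Insert 79: [49, 79, 69, 78, 77, 33, 49, 4]
Insert 69: [49, 69, 79, 78, 77, 33, 49, 4]
Insert 78: [49, 69, 78, 79, 77, 33, 49, 4]
Insert 77: [49, 69, 77, 78, 79, 33, 49, 4]
Insert 33: [33, 49, 69, 77, 78, 79, 49, 4]
Insert 49: [33, 49, 49, 69, 77, 78, 79, 4]
Insert 4: [4, 33, 49, 49, 69, 77, 78, 79]

Sorted: [4, 33, 49, 49, 69, 77, 78, 79]


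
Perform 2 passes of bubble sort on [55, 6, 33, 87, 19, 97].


Initial: [55, 6, 33, 87, 19, 97]
Pass 1: [6, 33, 55, 19, 87, 97] (3 swaps)
Pass 2: [6, 33, 19, 55, 87, 97] (1 swaps)

After 2 passes: [6, 33, 19, 55, 87, 97]


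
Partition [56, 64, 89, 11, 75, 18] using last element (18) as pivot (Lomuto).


Pivot: 18
  11 <= 18: swap -> [11, 64, 89, 56, 75, 18]
Place pivot at 1: [11, 18, 89, 56, 75, 64]

Partitioned: [11, 18, 89, 56, 75, 64]


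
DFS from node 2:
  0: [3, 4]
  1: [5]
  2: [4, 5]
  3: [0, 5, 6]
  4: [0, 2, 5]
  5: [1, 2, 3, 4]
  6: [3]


Visit 2, push [5, 4]
Visit 4, push [5, 0]
Visit 0, push [3]
Visit 3, push [6, 5]
Visit 5, push [1]
Visit 1, push []
Visit 6, push []

DFS order: [2, 4, 0, 3, 5, 1, 6]


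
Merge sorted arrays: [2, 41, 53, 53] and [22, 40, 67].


Take 2 from A
Take 22 from B
Take 40 from B
Take 41 from A
Take 53 from A
Take 53 from A

Merged: [2, 22, 40, 41, 53, 53, 67]


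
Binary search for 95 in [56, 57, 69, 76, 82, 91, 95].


Step 1: lo=0, hi=6, mid=3, val=76
Step 2: lo=4, hi=6, mid=5, val=91
Step 3: lo=6, hi=6, mid=6, val=95

Found at index 6


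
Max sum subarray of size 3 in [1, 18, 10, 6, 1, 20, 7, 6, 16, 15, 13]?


[0:3]: 29
[1:4]: 34
[2:5]: 17
[3:6]: 27
[4:7]: 28
[5:8]: 33
[6:9]: 29
[7:10]: 37
[8:11]: 44

Max: 44 at [8:11]


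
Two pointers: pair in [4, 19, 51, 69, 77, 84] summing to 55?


lo=0(4)+hi=5(84)=88
lo=0(4)+hi=4(77)=81
lo=0(4)+hi=3(69)=73
lo=0(4)+hi=2(51)=55

Yes: 4+51=55


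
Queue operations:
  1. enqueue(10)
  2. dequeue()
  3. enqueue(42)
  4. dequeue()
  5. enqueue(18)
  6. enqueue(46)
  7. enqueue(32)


enqueue(10) -> [10]
dequeue()->10, []
enqueue(42) -> [42]
dequeue()->42, []
enqueue(18) -> [18]
enqueue(46) -> [18, 46]
enqueue(32) -> [18, 46, 32]

Final queue: [18, 46, 32]


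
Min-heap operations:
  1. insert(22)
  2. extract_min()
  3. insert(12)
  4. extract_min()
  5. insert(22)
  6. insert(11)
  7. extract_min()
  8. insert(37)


insert(22) -> [22]
extract_min()->22, []
insert(12) -> [12]
extract_min()->12, []
insert(22) -> [22]
insert(11) -> [11, 22]
extract_min()->11, [22]
insert(37) -> [22, 37]

Final heap: [22, 37]


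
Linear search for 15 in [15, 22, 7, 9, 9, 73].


i=0: 15==15 found!

Found at 0, 1 comps


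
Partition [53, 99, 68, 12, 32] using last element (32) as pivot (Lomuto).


Pivot: 32
  12 <= 32: swap -> [12, 99, 68, 53, 32]
Place pivot at 1: [12, 32, 68, 53, 99]

Partitioned: [12, 32, 68, 53, 99]


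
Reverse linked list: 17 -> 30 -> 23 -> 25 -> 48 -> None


Step 1: curr=17, set curr.next=prev(None) | reversed so far: 17
Step 2: curr=30, set curr.next=prev(17) | reversed so far: 30 -> 17
Step 3: curr=23, set curr.next=prev(30) | reversed so far: 23 -> 30 -> 17
Step 4: curr=25, set curr.next=prev(23) | reversed so far: 25 -> 23 -> 30 -> 17
Step 5: curr=48, set curr.next=prev(25) | reversed so far: 48 -> 25 -> 23 -> 30 -> 17

48 -> 25 -> 23 -> 30 -> 17 -> None


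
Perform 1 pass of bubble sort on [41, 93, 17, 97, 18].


Initial: [41, 93, 17, 97, 18]
Pass 1: [41, 17, 93, 18, 97] (2 swaps)

After 1 pass: [41, 17, 93, 18, 97]


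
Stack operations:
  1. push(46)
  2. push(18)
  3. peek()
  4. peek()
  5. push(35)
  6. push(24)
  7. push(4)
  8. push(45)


push(46) -> [46]
push(18) -> [46, 18]
peek()->18
peek()->18
push(35) -> [46, 18, 35]
push(24) -> [46, 18, 35, 24]
push(4) -> [46, 18, 35, 24, 4]
push(45) -> [46, 18, 35, 24, 4, 45]

Final stack: [46, 18, 35, 24, 4, 45]


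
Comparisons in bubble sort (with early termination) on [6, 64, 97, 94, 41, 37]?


Algorithm: bubble sort (with early termination)
Input: [6, 64, 97, 94, 41, 37]
Sorted: [6, 37, 41, 64, 94, 97]

15


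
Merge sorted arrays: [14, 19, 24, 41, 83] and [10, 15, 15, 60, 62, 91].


Take 10 from B
Take 14 from A
Take 15 from B
Take 15 from B
Take 19 from A
Take 24 from A
Take 41 from A
Take 60 from B
Take 62 from B
Take 83 from A

Merged: [10, 14, 15, 15, 19, 24, 41, 60, 62, 83, 91]


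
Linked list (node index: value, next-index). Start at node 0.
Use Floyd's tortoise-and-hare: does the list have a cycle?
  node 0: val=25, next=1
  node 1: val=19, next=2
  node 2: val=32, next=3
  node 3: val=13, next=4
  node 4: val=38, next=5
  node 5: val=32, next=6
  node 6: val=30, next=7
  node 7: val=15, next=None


Floyd's tortoise (slow, +1) and hare (fast, +2):
  init: slow=0, fast=0
  step 1: slow=1, fast=2
  step 2: slow=2, fast=4
  step 3: slow=3, fast=6
  step 4: fast 6->7->None, no cycle

Cycle: no


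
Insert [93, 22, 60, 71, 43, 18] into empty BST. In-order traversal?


Insert 93: root
Insert 22: L from 93
Insert 60: L from 93 -> R from 22
Insert 71: L from 93 -> R from 22 -> R from 60
Insert 43: L from 93 -> R from 22 -> L from 60
Insert 18: L from 93 -> L from 22

In-order: [18, 22, 43, 60, 71, 93]


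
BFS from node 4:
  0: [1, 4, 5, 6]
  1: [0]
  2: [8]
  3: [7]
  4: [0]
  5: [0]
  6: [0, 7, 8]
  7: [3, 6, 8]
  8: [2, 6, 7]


Visit 4, enqueue [0]
Visit 0, enqueue [1, 5, 6]
Visit 1, enqueue []
Visit 5, enqueue []
Visit 6, enqueue [7, 8]
Visit 7, enqueue [3]
Visit 8, enqueue [2]
Visit 3, enqueue []
Visit 2, enqueue []

BFS order: [4, 0, 1, 5, 6, 7, 8, 3, 2]


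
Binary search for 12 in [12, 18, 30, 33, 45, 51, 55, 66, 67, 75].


Step 1: lo=0, hi=9, mid=4, val=45
Step 2: lo=0, hi=3, mid=1, val=18
Step 3: lo=0, hi=0, mid=0, val=12

Found at index 0


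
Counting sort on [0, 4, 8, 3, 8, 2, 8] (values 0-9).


Input: [0, 4, 8, 3, 8, 2, 8]
Counts: [1, 0, 1, 1, 1, 0, 0, 0, 3, 0]

Sorted: [0, 2, 3, 4, 8, 8, 8]


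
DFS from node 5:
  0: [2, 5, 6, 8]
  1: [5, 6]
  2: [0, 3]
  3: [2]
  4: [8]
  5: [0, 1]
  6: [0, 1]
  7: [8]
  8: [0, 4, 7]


Visit 5, push [1, 0]
Visit 0, push [8, 6, 2]
Visit 2, push [3]
Visit 3, push []
Visit 6, push [1]
Visit 1, push []
Visit 8, push [7, 4]
Visit 4, push []
Visit 7, push []

DFS order: [5, 0, 2, 3, 6, 1, 8, 4, 7]


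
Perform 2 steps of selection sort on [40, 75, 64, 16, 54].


Initial: [40, 75, 64, 16, 54]
Step 1: min=16 at 3
  Swap: [16, 75, 64, 40, 54]
Step 2: min=40 at 3
  Swap: [16, 40, 64, 75, 54]

After 2 steps: [16, 40, 64, 75, 54]


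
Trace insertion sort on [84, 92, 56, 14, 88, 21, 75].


Initial: [84, 92, 56, 14, 88, 21, 75]
Insert 92: [84, 92, 56, 14, 88, 21, 75]
Insert 56: [56, 84, 92, 14, 88, 21, 75]
Insert 14: [14, 56, 84, 92, 88, 21, 75]
Insert 88: [14, 56, 84, 88, 92, 21, 75]
Insert 21: [14, 21, 56, 84, 88, 92, 75]
Insert 75: [14, 21, 56, 75, 84, 88, 92]

Sorted: [14, 21, 56, 75, 84, 88, 92]


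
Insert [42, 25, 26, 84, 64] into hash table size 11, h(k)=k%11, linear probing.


Insert 42: h=9 -> slot 9
Insert 25: h=3 -> slot 3
Insert 26: h=4 -> slot 4
Insert 84: h=7 -> slot 7
Insert 64: h=9, 1 probes -> slot 10

Table: [None, None, None, 25, 26, None, None, 84, None, 42, 64]


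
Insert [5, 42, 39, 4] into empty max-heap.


Insert 5: [5]
Insert 42: [42, 5]
Insert 39: [42, 5, 39]
Insert 4: [42, 5, 39, 4]

Final heap: [42, 5, 39, 4]


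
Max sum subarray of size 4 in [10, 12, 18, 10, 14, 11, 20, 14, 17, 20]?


[0:4]: 50
[1:5]: 54
[2:6]: 53
[3:7]: 55
[4:8]: 59
[5:9]: 62
[6:10]: 71

Max: 71 at [6:10]


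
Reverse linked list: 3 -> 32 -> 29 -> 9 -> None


Step 1: curr=3, set curr.next=prev(None) | reversed so far: 3
Step 2: curr=32, set curr.next=prev(3) | reversed so far: 32 -> 3
Step 3: curr=29, set curr.next=prev(32) | reversed so far: 29 -> 32 -> 3
Step 4: curr=9, set curr.next=prev(29) | reversed so far: 9 -> 29 -> 32 -> 3

9 -> 29 -> 32 -> 3 -> None


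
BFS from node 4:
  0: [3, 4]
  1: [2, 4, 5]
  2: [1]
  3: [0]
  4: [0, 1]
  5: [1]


Visit 4, enqueue [0, 1]
Visit 0, enqueue [3]
Visit 1, enqueue [2, 5]
Visit 3, enqueue []
Visit 2, enqueue []
Visit 5, enqueue []

BFS order: [4, 0, 1, 3, 2, 5]
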